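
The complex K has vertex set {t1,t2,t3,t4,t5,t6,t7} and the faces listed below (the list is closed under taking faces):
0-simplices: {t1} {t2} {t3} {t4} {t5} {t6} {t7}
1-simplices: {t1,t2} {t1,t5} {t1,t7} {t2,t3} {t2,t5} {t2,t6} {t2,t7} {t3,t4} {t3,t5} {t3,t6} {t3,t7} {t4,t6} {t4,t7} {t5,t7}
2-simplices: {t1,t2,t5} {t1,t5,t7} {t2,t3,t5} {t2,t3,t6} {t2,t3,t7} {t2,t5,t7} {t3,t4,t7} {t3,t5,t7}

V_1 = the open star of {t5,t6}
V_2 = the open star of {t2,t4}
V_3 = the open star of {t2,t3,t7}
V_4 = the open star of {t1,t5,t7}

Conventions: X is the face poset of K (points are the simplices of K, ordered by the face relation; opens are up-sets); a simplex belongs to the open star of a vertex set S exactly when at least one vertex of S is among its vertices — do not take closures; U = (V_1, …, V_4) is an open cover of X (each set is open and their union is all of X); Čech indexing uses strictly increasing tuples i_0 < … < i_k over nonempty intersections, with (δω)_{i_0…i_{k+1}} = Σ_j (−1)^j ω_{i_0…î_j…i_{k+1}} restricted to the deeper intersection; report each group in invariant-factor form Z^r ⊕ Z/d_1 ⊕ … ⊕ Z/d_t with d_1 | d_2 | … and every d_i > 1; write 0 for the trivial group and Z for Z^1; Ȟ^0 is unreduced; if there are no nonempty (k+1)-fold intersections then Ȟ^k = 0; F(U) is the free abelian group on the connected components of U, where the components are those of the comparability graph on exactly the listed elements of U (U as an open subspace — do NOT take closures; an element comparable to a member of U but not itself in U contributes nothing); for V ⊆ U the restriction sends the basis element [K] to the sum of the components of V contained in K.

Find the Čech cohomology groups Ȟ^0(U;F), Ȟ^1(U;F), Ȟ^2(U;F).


cover nerve:
  V1={{t5},{t6},{t1,t5},{t2,t5},{t2,t6},{t3,t5},{t3,t6},{t4,t6},{t5,t7},{t1,t2,t5},{t1,t5,t7},{t2,t3,t5},{t2,t3,t6},{t2,t5,t7},{t3,t5,t7}} V2={{t2},{t4},{t1,t2},{t2,t3},{t2,t5},{t2,t6},{t2,t7},{t3,t4},{t4,t6},{t4,t7},{t1,t2,t5},{t2,t3,t5},{t2,t3,t6},{t2,t3,t7},{t2,t5,t7},{t3,t4,t7}} V3={{t2},{t3},{t7},{t1,t2},{t1,t7},{t2,t3},{t2,t5},{t2,t6},{t2,t7},{t3,t4},{t3,t5},{t3,t6},{t3,t7},{t4,t7},{t5,t7},{t1,t2,t5},{t1,t5,t7},{t2,t3,t5},{t2,t3,t6},{t2,t3,t7},{t2,t5,t7},{t3,t4,t7},{t3,t5,t7}} V4={{t1},{t5},{t7},{t1,t2},{t1,t5},{t1,t7},{t2,t5},{t2,t7},{t3,t5},{t3,t7},{t4,t7},{t5,t7},{t1,t2,t5},{t1,t5,t7},{t2,t3,t5},{t2,t3,t7},{t2,t5,t7},{t3,t4,t7},{t3,t5,t7}}
  V12={{t2,t5},{t2,t6},{t4,t6},{t1,t2,t5},{t2,t3,t5},{t2,t3,t6},{t2,t5,t7}} V13={{t2,t5},{t2,t6},{t3,t5},{t3,t6},{t5,t7},{t1,t2,t5},{t1,t5,t7},{t2,t3,t5},{t2,t3,t6},{t2,t5,t7},{t3,t5,t7}} V14={{t5},{t1,t5},{t2,t5},{t3,t5},{t5,t7},{t1,t2,t5},{t1,t5,t7},{t2,t3,t5},{t2,t5,t7},{t3,t5,t7}} V23={{t2},{t1,t2},{t2,t3},{t2,t5},{t2,t6},{t2,t7},{t3,t4},{t4,t7},{t1,t2,t5},{t2,t3,t5},{t2,t3,t6},{t2,t3,t7},{t2,t5,t7},{t3,t4,t7}} V24={{t1,t2},{t2,t5},{t2,t7},{t4,t7},{t1,t2,t5},{t2,t3,t5},{t2,t3,t7},{t2,t5,t7},{t3,t4,t7}} V34={{t7},{t1,t2},{t1,t7},{t2,t5},{t2,t7},{t3,t5},{t3,t7},{t4,t7},{t5,t7},{t1,t2,t5},{t1,t5,t7},{t2,t3,t5},{t2,t3,t7},{t2,t5,t7},{t3,t4,t7},{t3,t5,t7}}
  V123={{t2,t5},{t2,t6},{t1,t2,t5},{t2,t3,t5},{t2,t3,t6},{t2,t5,t7}} V124={{t2,t5},{t1,t2,t5},{t2,t3,t5},{t2,t5,t7}} V134={{t2,t5},{t3,t5},{t5,t7},{t1,t2,t5},{t1,t5,t7},{t2,t3,t5},{t2,t5,t7},{t3,t5,t7}} V234={{t1,t2},{t2,t5},{t2,t7},{t4,t7},{t1,t2,t5},{t2,t3,t5},{t2,t3,t7},{t2,t5,t7},{t3,t4,t7}}
  V1234={{t2,t5},{t1,t2,t5},{t2,t3,t5},{t2,t5,t7}}
components per intersection:
  V1: {{t5},{t1,t5},{t2,t5},{t3,t5},{t5,t7},{t1,t2,t5},{t1,t5,t7},{t2,t3,t5},{t2,t5,t7},{t3,t5,t7}} {{t6},{t2,t6},{t3,t6},{t4,t6},{t2,t3,t6}}
  V2: {{t2},{t1,t2},{t2,t3},{t2,t5},{t2,t6},{t2,t7},{t1,t2,t5},{t2,t3,t5},{t2,t3,t6},{t2,t3,t7},{t2,t5,t7}} {{t4},{t3,t4},{t4,t6},{t4,t7},{t3,t4,t7}}
  V3: {{t2},{t3},{t7},{t1,t2},{t1,t7},{t2,t3},{t2,t5},{t2,t6},{t2,t7},{t3,t4},{t3,t5},{t3,t6},{t3,t7},{t4,t7},{t5,t7},{t1,t2,t5},{t1,t5,t7},{t2,t3,t5},{t2,t3,t6},{t2,t3,t7},{t2,t5,t7},{t3,t4,t7},{t3,t5,t7}}
  V4: {{t1},{t5},{t7},{t1,t2},{t1,t5},{t1,t7},{t2,t5},{t2,t7},{t3,t5},{t3,t7},{t4,t7},{t5,t7},{t1,t2,t5},{t1,t5,t7},{t2,t3,t5},{t2,t3,t7},{t2,t5,t7},{t3,t4,t7},{t3,t5,t7}}
  V12: {{t2,t5},{t1,t2,t5},{t2,t3,t5},{t2,t5,t7}} {{t2,t6},{t2,t3,t6}} {{t4,t6}}
  V13: {{t2,t5},{t3,t5},{t5,t7},{t1,t2,t5},{t1,t5,t7},{t2,t3,t5},{t2,t5,t7},{t3,t5,t7}} {{t2,t6},{t3,t6},{t2,t3,t6}}
  V14: {{t5},{t1,t5},{t2,t5},{t3,t5},{t5,t7},{t1,t2,t5},{t1,t5,t7},{t2,t3,t5},{t2,t5,t7},{t3,t5,t7}}
  V23: {{t2},{t1,t2},{t2,t3},{t2,t5},{t2,t6},{t2,t7},{t1,t2,t5},{t2,t3,t5},{t2,t3,t6},{t2,t3,t7},{t2,t5,t7}} {{t3,t4},{t4,t7},{t3,t4,t7}}
  V24: {{t1,t2},{t2,t5},{t2,t7},{t1,t2,t5},{t2,t3,t5},{t2,t3,t7},{t2,t5,t7}} {{t4,t7},{t3,t4,t7}}
  V34: {{t7},{t1,t2},{t1,t7},{t2,t5},{t2,t7},{t3,t5},{t3,t7},{t4,t7},{t5,t7},{t1,t2,t5},{t1,t5,t7},{t2,t3,t5},{t2,t3,t7},{t2,t5,t7},{t3,t4,t7},{t3,t5,t7}}
  V123: {{t2,t5},{t1,t2,t5},{t2,t3,t5},{t2,t5,t7}} {{t2,t6},{t2,t3,t6}}
  V124: {{t2,t5},{t1,t2,t5},{t2,t3,t5},{t2,t5,t7}}
  V134: {{t2,t5},{t3,t5},{t5,t7},{t1,t2,t5},{t1,t5,t7},{t2,t3,t5},{t2,t5,t7},{t3,t5,t7}}
  V234: {{t1,t2},{t2,t5},{t2,t7},{t1,t2,t5},{t2,t3,t5},{t2,t3,t7},{t2,t5,t7}} {{t4,t7},{t3,t4,t7}}
  V1234: {{t2,t5},{t1,t2,t5},{t2,t3,t5},{t2,t5,t7}}
C dims 6,11,6,1; δ0: rk 5, SNF 1^5; δ1: rk 5, SNF 1^5; δ2: rk 1, SNF 1^1
Ȟ^0: (6−5)−0=1 ⇒ Z
Ȟ^1: (11−5)−5=1 ⇒ Z
Ȟ^2: (6−1)−5=0 ⇒ 0

Ȟ^0 ≅ Z, Ȟ^1 ≅ Z, Ȟ^2 ≅ 0


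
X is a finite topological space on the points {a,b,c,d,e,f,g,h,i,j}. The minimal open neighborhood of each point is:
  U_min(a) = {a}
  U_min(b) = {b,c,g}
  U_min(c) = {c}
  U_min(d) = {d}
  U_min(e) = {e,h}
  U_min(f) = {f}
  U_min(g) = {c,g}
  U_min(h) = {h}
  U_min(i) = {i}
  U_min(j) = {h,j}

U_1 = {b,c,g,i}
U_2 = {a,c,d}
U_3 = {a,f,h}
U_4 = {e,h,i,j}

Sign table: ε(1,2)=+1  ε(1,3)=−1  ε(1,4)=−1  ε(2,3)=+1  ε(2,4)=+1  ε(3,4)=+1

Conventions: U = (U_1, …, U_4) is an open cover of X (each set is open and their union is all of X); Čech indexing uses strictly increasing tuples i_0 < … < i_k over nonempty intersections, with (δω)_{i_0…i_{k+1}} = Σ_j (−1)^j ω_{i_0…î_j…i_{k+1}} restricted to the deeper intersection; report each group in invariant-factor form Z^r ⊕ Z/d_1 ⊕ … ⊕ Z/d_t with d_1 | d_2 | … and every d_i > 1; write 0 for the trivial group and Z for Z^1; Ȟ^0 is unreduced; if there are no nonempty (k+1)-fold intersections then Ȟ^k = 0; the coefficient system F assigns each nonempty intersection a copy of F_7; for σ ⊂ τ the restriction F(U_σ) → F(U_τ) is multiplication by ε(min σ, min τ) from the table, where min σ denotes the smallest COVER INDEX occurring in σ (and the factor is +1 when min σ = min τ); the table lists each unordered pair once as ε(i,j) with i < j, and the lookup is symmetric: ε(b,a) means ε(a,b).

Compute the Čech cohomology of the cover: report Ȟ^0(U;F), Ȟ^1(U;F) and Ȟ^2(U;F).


Ȟ^0 = 0, Ȟ^1 = 0, Ȟ^2 = 0

intersection data:
  U12={c} U14={i} U23={a} U34={h}
C dims 4,4; δ0: rk_F7 4
Ȟ^0 = (4 − 4) − 0 = 0, so Ȟ^0 ≅ 0
Ȟ^1 = (4 − 0) − 4 = 0, so Ȟ^1 ≅ 0
Ȟ^2 = (0 − 0) − 0 = 0, so Ȟ^2 ≅ 0


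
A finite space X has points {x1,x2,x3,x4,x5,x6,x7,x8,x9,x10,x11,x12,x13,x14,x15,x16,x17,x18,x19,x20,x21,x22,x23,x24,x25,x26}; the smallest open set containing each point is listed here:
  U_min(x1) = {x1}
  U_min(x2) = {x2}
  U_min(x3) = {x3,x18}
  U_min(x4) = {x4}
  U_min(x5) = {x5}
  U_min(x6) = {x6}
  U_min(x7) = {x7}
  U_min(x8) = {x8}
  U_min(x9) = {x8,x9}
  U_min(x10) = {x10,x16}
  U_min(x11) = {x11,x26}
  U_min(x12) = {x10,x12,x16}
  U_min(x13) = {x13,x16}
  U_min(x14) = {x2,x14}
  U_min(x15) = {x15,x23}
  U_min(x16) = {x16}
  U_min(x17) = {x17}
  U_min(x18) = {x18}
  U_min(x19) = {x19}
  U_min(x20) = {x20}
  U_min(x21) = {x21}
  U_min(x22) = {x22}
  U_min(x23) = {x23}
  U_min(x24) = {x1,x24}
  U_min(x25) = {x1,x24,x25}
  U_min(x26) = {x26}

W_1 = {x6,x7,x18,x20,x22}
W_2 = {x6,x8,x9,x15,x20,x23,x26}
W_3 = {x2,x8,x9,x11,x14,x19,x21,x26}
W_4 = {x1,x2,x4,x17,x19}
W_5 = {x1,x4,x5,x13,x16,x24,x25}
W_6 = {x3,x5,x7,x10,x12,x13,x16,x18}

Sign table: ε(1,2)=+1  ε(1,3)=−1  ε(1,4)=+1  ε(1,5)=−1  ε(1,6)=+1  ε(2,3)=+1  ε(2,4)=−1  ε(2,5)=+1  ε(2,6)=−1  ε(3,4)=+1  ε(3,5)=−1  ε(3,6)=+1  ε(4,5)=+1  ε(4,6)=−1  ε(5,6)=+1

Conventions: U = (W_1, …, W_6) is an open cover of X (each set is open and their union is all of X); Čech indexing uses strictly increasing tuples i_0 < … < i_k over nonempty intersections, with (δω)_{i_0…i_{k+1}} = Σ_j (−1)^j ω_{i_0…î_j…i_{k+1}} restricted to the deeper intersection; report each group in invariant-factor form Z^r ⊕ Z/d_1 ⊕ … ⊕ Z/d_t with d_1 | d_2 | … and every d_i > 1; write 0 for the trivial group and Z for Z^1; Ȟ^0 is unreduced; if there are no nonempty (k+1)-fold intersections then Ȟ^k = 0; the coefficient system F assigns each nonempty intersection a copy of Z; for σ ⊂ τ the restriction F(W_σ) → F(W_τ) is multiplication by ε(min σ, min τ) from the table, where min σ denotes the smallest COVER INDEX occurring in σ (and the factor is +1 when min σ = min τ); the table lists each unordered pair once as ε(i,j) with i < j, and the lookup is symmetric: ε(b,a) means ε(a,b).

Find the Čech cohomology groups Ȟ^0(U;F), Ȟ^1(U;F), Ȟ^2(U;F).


cover nerve:
  W12={x6,x20} W16={x7,x18} W23={x8,x9,x26} W34={x2,x19} W45={x1,x4} W56={x5,x13,x16}
C dims 6,6; δ0: rk 5, SNF 1^5
Ȟ^0: (6−5)−0=1 ⇒ Z
Ȟ^1: (6−0)−5=1 ⇒ Z
Ȟ^2: (0−0)−0=0 ⇒ 0

Ȟ^0(U;F) ≅ Z, Ȟ^1(U;F) ≅ Z, Ȟ^2(U;F) ≅ 0


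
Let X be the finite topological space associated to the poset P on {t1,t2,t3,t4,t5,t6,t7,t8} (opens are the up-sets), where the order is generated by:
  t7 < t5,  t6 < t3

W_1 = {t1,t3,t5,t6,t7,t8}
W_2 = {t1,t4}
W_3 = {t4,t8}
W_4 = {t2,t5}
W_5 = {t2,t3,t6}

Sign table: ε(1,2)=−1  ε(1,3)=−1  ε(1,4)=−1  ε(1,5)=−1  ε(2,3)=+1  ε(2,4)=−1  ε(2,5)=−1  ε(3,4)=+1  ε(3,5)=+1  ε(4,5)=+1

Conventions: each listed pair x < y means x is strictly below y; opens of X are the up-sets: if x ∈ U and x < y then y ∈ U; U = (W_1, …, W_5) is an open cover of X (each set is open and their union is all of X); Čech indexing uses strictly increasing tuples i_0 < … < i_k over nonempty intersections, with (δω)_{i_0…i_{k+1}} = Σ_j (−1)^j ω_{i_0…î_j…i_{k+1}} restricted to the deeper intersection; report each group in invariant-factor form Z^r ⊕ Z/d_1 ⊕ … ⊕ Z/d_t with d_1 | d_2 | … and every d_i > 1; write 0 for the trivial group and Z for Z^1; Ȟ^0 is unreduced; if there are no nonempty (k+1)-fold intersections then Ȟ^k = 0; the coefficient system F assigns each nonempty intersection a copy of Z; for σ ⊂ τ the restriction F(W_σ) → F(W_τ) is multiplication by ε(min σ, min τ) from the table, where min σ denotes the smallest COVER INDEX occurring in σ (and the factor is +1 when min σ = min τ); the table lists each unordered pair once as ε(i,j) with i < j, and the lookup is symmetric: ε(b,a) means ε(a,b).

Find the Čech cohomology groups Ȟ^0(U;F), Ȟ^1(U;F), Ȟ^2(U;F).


nonempty intersections:
  W12={t1} W13={t8} W14={t5} W15={t3,t6} W23={t4} W45={t2}
C dims 5,6; δ0: rk 4, SNF 1^4
Ȟ^0: (5−4)−0=1 ⇒ Z
Ȟ^1: (6−0)−4=2 ⇒ Z^2
Ȟ^2: (0−0)−0=0 ⇒ 0

Ȟ^0 = Z, Ȟ^1 = Z^2, Ȟ^2 = 0


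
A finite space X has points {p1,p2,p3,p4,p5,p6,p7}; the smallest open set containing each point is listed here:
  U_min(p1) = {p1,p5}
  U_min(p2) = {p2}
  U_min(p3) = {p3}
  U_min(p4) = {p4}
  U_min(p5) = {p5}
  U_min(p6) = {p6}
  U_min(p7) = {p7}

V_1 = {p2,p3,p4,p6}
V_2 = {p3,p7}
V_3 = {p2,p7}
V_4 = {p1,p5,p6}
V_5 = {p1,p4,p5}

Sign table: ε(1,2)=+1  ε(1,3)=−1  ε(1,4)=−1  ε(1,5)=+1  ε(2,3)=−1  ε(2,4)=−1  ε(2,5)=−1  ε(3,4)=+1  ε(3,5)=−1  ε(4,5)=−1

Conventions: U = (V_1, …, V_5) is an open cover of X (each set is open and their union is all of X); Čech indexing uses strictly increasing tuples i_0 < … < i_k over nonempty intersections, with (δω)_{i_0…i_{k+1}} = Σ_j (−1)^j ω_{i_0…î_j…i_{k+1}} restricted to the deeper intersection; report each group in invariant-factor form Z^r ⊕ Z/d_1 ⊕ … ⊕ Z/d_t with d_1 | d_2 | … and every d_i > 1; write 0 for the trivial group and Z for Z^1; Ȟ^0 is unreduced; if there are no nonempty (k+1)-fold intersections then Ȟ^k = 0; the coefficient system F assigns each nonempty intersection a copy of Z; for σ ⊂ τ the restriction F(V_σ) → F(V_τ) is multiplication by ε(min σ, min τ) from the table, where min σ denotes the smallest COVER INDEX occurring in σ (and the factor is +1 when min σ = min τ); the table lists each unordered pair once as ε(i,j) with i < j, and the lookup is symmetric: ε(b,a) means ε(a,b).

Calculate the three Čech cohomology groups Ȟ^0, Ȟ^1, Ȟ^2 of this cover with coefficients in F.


nerve of the cover:
  V12={p3} V13={p2} V14={p6} V15={p4} V23={p7} V45={p1,p5}
C dims 5,6; δ0: rk 4, SNF 1^4
Ȟ^0 = (5 − 4) − 0 = 1, so Ȟ^0 ≅ Z
Ȟ^1 = (6 − 0) − 4 = 2, so Ȟ^1 ≅ Z^2
Ȟ^2 = (0 − 0) − 0 = 0, so Ȟ^2 ≅ 0

Ȟ^0 ≅ Z, Ȟ^1 ≅ Z^2, Ȟ^2 ≅ 0


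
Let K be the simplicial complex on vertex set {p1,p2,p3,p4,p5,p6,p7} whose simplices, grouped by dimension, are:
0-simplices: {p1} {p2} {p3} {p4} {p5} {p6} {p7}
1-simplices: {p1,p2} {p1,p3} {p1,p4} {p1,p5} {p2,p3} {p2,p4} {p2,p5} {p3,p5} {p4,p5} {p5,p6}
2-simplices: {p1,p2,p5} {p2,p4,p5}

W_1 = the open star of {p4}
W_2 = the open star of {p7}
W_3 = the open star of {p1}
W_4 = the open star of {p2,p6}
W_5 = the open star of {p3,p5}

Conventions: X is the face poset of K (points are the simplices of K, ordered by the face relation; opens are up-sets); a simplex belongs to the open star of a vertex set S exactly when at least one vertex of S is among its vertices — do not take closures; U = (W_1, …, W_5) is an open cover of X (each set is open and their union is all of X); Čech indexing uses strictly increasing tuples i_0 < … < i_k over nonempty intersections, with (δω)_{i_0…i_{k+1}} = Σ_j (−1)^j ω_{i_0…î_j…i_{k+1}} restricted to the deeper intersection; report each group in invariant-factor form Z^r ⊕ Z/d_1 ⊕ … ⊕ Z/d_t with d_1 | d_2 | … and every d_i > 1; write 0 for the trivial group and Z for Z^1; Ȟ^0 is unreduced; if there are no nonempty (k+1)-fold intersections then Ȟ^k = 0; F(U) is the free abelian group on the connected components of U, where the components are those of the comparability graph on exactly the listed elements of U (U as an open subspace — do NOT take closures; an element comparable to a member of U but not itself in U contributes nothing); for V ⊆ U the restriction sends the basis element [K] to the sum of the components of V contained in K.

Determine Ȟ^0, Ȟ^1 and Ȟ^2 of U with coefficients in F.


nerve of the cover:
  W1={{p4},{p1,p4},{p2,p4},{p4,p5},{p2,p4,p5}} W2={{p7}} W3={{p1},{p1,p2},{p1,p3},{p1,p4},{p1,p5},{p1,p2,p5}} W4={{p2},{p6},{p1,p2},{p2,p3},{p2,p4},{p2,p5},{p5,p6},{p1,p2,p5},{p2,p4,p5}} W5={{p3},{p5},{p1,p3},{p1,p5},{p2,p3},{p2,p5},{p3,p5},{p4,p5},{p5,p6},{p1,p2,p5},{p2,p4,p5}}
  W13={{p1,p4}} W14={{p2,p4},{p2,p4,p5}} W15={{p4,p5},{p2,p4,p5}} W34={{p1,p2},{p1,p2,p5}} W35={{p1,p3},{p1,p5},{p1,p2,p5}} W45={{p2,p3},{p2,p5},{p5,p6},{p1,p2,p5},{p2,p4,p5}}
  W145={{p2,p4,p5}} W345={{p1,p2,p5}}
components per intersection:
  W1: {{p4},{p1,p4},{p2,p4},{p4,p5},{p2,p4,p5}}
  W2: {{p7}}
  W3: {{p1},{p1,p2},{p1,p3},{p1,p4},{p1,p5},{p1,p2,p5}}
  W4: {{p2},{p1,p2},{p2,p3},{p2,p4},{p2,p5},{p1,p2,p5},{p2,p4,p5}} {{p6},{p5,p6}}
  W5: {{p3},{p5},{p1,p3},{p1,p5},{p2,p3},{p2,p5},{p3,p5},{p4,p5},{p5,p6},{p1,p2,p5},{p2,p4,p5}}
  W13: {{p1,p4}}
  W14: {{p2,p4},{p2,p4,p5}}
  W15: {{p4,p5},{p2,p4,p5}}
  W34: {{p1,p2},{p1,p2,p5}}
  W35: {{p1,p3}} {{p1,p5},{p1,p2,p5}}
  W45: {{p2,p3}} {{p2,p5},{p1,p2,p5},{p2,p4,p5}} {{p5,p6}}
  W145: {{p2,p4,p5}}
  W345: {{p1,p2,p5}}
C dims 6,9,2; δ0: rk 4, SNF 1^4; δ1: rk 2, SNF 1^2
Ȟ^0 = (6 − 4) − 0 = 2, so Ȟ^0 ≅ Z^2
Ȟ^1 = (9 − 2) − 4 = 3, so Ȟ^1 ≅ Z^3
Ȟ^2 = (2 − 0) − 2 = 0, so Ȟ^2 ≅ 0

Ȟ^0(U;F) ≅ Z^2; Ȟ^1(U;F) ≅ Z^3; Ȟ^2(U;F) ≅ 0


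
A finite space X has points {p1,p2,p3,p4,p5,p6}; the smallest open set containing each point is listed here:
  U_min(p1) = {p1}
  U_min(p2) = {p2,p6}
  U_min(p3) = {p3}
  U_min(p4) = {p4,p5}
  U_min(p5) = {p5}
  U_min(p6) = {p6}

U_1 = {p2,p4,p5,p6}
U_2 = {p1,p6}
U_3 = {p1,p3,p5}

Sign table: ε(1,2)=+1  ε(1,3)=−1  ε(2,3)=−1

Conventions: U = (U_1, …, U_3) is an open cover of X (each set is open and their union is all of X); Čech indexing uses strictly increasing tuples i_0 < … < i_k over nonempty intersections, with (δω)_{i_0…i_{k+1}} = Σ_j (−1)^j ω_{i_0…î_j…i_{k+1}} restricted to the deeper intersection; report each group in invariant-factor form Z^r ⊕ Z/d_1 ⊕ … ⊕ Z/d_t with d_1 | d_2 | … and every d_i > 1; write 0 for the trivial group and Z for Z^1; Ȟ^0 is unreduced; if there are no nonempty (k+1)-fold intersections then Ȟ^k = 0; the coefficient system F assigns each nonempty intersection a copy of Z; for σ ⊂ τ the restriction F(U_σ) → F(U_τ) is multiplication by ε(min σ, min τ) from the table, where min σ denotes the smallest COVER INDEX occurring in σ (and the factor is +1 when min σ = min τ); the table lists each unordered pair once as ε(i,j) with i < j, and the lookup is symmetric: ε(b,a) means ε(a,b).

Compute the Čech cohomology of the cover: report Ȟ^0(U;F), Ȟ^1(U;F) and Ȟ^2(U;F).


Ȟ^0 ≅ Z, Ȟ^1 ≅ Z and Ȟ^2 ≅ 0

nonempty intersections:
  U12={p6} U13={p5} U23={p1}
C dims 3,3; δ0: rk 2, SNF 1^2
Ȟ^0: (3−2)−0=1 ⇒ Z
Ȟ^1: (3−0)−2=1 ⇒ Z
Ȟ^2: (0−0)−0=0 ⇒ 0


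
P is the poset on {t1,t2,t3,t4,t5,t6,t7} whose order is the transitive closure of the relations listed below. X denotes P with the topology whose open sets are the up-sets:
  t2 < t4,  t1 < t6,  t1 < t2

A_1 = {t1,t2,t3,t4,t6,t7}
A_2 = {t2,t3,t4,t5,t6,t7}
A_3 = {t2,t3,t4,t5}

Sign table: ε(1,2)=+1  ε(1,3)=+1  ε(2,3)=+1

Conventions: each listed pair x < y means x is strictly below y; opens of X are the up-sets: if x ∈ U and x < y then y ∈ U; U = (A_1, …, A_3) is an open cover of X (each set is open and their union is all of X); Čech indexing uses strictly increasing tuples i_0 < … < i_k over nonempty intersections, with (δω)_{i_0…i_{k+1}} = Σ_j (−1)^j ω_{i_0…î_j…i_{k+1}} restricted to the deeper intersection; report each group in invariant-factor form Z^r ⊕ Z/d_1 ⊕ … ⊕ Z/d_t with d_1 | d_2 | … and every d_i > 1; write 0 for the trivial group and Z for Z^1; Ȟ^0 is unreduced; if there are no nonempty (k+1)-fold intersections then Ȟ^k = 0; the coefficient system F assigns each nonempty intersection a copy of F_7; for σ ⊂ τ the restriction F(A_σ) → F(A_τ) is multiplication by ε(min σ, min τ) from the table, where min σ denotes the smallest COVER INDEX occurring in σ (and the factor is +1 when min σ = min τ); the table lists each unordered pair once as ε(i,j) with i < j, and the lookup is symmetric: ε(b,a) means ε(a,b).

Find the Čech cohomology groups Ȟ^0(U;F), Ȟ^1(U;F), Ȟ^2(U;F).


intersection data:
  A12={t2,t3,t4,t6,t7} A13={t2,t3,t4} A23={t2,t3,t4,t5}
  A123={t2,t3,t4}
C dims 3,3,1; δ0: rk_F7 2; δ1: rk_F7 1
Ȟ^0 = (3 − 2) − 0 = 1, so Ȟ^0 ≅ Z/7
Ȟ^1 = (3 − 1) − 2 = 0, so Ȟ^1 ≅ 0
Ȟ^2 = (1 − 0) − 1 = 0, so Ȟ^2 ≅ 0

Ȟ^0(U;F) ≅ Z/7, Ȟ^1(U;F) ≅ 0 and Ȟ^2(U;F) ≅ 0


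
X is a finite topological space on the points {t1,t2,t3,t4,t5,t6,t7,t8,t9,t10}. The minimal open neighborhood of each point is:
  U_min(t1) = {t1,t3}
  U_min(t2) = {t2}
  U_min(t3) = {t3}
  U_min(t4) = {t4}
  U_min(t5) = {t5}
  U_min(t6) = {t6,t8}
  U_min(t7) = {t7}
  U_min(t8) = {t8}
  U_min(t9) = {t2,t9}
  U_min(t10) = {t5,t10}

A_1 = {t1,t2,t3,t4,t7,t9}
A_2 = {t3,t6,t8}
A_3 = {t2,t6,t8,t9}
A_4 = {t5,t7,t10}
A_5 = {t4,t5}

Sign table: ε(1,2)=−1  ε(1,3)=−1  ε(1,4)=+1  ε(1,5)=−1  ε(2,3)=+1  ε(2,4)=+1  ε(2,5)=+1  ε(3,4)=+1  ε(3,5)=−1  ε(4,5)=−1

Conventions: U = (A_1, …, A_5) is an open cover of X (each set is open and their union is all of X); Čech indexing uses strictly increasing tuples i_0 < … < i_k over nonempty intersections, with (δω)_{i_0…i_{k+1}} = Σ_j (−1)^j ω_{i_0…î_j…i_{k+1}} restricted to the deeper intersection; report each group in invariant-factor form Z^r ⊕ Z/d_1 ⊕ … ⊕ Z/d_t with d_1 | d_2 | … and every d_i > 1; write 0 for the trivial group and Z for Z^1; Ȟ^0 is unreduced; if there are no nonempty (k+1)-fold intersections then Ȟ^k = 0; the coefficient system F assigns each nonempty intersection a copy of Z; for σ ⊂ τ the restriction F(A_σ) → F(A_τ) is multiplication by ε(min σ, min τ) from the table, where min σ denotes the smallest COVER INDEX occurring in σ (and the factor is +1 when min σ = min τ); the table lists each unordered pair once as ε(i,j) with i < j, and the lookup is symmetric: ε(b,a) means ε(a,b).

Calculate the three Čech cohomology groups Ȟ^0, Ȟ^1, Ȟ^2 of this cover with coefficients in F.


Ȟ^0 ≅ Z, Ȟ^1 ≅ Z^2 and Ȟ^2 ≅ 0

intersection data:
  A12={t3} A13={t2,t9} A14={t7} A15={t4} A23={t6,t8} A45={t5}
C dims 5,6; δ0: rk 4, SNF 1^4
Ȟ^0 = (5 − 4) − 0 = 1, so Ȟ^0 ≅ Z
Ȟ^1 = (6 − 0) − 4 = 2, so Ȟ^1 ≅ Z^2
Ȟ^2 = (0 − 0) − 0 = 0, so Ȟ^2 ≅ 0


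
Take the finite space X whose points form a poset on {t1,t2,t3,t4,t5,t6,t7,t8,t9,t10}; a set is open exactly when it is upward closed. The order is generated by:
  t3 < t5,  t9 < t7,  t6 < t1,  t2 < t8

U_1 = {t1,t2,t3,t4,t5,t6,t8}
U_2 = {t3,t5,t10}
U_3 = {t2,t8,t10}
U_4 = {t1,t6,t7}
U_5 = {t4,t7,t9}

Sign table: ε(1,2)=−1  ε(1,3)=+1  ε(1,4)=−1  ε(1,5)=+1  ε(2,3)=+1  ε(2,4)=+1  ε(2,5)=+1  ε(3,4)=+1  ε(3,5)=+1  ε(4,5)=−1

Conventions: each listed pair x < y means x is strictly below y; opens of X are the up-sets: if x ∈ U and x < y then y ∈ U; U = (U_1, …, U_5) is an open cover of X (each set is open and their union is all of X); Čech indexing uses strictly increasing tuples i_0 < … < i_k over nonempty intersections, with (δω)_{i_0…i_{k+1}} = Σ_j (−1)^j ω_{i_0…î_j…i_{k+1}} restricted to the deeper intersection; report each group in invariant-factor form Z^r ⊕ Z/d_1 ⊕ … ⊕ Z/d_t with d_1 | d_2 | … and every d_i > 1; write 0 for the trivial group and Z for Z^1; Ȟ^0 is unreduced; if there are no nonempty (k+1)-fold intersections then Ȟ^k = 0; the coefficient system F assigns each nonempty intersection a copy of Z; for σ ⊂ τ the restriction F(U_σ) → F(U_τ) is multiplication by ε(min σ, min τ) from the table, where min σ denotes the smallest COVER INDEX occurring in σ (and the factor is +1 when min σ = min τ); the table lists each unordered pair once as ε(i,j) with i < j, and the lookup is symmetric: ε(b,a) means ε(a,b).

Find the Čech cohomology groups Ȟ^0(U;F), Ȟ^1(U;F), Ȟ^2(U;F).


cover nerve:
  U12={t3,t5} U13={t2,t8} U14={t1,t6} U15={t4} U23={t10} U45={t7}
C dims 5,6; δ0: rk 5, SNF 1^4·2
Ȟ^0: (5−5)−0=0 ⇒ 0
Ȟ^1: (6−0)−5=1 plus torsion [2] ⇒ Z ⊕ Z/2
Ȟ^2: (0−0)−0=0 ⇒ 0

Ȟ^0(U;F) ≅ 0, Ȟ^1(U;F) ≅ Z ⊕ Z/2, Ȟ^2(U;F) ≅ 0


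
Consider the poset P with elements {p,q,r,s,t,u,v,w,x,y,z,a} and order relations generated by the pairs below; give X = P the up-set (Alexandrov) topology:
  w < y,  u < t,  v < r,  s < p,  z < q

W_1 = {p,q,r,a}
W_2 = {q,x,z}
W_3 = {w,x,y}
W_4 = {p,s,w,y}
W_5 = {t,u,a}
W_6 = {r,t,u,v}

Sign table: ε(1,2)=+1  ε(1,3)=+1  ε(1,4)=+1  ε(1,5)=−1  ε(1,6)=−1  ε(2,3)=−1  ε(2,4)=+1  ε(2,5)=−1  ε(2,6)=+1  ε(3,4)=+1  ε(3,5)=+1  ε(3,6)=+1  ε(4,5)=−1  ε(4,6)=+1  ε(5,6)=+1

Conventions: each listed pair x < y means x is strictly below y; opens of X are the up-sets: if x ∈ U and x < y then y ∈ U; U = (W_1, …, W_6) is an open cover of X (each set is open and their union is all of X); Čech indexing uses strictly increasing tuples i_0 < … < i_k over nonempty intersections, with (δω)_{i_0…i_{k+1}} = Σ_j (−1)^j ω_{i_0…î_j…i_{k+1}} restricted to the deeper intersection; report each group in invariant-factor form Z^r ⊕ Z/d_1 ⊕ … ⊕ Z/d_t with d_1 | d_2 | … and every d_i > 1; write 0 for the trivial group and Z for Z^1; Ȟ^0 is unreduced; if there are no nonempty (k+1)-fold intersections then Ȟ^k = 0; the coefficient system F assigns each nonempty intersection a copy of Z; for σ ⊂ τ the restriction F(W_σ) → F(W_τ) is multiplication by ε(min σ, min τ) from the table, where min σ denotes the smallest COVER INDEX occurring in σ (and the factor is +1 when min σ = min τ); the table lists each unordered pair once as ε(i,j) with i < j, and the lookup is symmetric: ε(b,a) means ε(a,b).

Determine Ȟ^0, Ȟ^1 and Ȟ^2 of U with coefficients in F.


Ȟ^0 ≅ 0,  Ȟ^1 ≅ Z ⊕ Z/2,  Ȟ^2 ≅ 0

nerve simplices:
  W12={q} W14={p} W15={a} W16={r} W23={x} W34={w,y} W56={t,u}
C dims 6,7; δ0: rk 6, SNF 1^5·2
degree 0: 6−6−0 = 0 → Ȟ^0 ≅ 0
degree 1: 7−0−6 = 1 plus torsion [2] → Ȟ^1 ≅ Z ⊕ Z/2
degree 2: 0−0−0 = 0 → Ȟ^2 ≅ 0


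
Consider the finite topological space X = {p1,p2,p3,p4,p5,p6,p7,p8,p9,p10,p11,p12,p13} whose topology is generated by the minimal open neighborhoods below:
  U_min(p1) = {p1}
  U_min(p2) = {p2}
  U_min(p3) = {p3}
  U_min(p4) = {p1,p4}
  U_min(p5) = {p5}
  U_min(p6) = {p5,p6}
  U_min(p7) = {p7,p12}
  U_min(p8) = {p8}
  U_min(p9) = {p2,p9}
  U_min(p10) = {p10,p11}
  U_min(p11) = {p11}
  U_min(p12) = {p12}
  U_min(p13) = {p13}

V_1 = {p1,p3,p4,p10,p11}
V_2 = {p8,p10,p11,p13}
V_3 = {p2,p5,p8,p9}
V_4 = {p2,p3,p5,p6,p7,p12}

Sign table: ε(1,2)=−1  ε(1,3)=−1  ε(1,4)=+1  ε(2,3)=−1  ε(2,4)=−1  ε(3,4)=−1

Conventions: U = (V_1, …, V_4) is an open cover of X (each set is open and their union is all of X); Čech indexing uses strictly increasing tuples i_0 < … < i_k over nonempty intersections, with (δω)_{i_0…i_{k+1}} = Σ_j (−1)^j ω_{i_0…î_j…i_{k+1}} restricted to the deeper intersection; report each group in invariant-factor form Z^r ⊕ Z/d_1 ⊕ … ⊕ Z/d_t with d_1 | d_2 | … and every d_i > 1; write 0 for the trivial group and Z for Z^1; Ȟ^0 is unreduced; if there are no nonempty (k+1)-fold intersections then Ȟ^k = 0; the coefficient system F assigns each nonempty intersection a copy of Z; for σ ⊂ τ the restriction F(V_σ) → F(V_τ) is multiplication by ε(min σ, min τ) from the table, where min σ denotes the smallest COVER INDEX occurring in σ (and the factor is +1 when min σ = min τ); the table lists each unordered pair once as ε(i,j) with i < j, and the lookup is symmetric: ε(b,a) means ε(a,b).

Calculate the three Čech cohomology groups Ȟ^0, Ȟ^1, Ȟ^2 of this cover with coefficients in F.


nonempty overlaps:
  V12={p10,p11} V14={p3} V23={p8} V34={p2,p5}
C dims 4,4; δ0: rk 4, SNF 1^3·2
degree 0: 4−4−0 = 0 → Ȟ^0 ≅ 0
degree 1: 4−0−4 = 0 plus torsion [2] → Ȟ^1 ≅ Z/2
degree 2: 0−0−0 = 0 → Ȟ^2 ≅ 0

Ȟ^0 ≅ 0,  Ȟ^1 ≅ Z/2,  Ȟ^2 ≅ 0


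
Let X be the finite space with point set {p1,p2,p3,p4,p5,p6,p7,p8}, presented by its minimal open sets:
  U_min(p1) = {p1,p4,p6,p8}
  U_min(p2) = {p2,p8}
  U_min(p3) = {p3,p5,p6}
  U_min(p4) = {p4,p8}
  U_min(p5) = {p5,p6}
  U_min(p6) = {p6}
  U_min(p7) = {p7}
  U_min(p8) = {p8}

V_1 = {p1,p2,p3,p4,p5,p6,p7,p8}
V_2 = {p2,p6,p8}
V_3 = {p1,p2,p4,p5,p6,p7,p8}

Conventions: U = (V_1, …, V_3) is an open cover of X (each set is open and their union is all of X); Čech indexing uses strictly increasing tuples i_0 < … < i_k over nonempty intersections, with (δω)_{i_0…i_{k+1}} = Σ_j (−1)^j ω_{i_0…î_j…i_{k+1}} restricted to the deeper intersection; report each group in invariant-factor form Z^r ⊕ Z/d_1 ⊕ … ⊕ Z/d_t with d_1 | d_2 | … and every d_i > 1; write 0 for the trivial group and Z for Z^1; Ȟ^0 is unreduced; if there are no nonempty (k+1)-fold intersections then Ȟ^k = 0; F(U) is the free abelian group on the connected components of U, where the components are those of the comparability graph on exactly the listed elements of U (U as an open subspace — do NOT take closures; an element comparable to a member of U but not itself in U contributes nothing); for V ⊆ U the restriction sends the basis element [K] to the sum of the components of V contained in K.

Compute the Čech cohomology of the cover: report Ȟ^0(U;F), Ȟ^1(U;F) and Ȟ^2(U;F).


Ȟ^0 ≅ Z^2,  Ȟ^1 ≅ 0,  Ȟ^2 ≅ 0

nerve of the cover:
  V12={p2,p6,p8} V13={p1,p2,p4,p5,p6,p7,p8} V23={p2,p6,p8}
  V123={p2,p6,p8}
components per intersection:
  V1: {p1,p2,p3,p4,p5,p6,p8} {p7}
  V2: {p2,p8} {p6}
  V3: {p1,p2,p4,p5,p6,p8} {p7}
  V12: {p2,p8} {p6}
  V13: {p1,p2,p4,p5,p6,p8} {p7}
  V23: {p2,p8} {p6}
  V123: {p2,p8} {p6}
C dims 6,6,2; δ0: rk 4, SNF 1^4; δ1: rk 2, SNF 1^2
Ȟ^0 = (6 − 4) − 0 = 2, so Ȟ^0 ≅ Z^2
Ȟ^1 = (6 − 2) − 4 = 0, so Ȟ^1 ≅ 0
Ȟ^2 = (2 − 0) − 2 = 0, so Ȟ^2 ≅ 0


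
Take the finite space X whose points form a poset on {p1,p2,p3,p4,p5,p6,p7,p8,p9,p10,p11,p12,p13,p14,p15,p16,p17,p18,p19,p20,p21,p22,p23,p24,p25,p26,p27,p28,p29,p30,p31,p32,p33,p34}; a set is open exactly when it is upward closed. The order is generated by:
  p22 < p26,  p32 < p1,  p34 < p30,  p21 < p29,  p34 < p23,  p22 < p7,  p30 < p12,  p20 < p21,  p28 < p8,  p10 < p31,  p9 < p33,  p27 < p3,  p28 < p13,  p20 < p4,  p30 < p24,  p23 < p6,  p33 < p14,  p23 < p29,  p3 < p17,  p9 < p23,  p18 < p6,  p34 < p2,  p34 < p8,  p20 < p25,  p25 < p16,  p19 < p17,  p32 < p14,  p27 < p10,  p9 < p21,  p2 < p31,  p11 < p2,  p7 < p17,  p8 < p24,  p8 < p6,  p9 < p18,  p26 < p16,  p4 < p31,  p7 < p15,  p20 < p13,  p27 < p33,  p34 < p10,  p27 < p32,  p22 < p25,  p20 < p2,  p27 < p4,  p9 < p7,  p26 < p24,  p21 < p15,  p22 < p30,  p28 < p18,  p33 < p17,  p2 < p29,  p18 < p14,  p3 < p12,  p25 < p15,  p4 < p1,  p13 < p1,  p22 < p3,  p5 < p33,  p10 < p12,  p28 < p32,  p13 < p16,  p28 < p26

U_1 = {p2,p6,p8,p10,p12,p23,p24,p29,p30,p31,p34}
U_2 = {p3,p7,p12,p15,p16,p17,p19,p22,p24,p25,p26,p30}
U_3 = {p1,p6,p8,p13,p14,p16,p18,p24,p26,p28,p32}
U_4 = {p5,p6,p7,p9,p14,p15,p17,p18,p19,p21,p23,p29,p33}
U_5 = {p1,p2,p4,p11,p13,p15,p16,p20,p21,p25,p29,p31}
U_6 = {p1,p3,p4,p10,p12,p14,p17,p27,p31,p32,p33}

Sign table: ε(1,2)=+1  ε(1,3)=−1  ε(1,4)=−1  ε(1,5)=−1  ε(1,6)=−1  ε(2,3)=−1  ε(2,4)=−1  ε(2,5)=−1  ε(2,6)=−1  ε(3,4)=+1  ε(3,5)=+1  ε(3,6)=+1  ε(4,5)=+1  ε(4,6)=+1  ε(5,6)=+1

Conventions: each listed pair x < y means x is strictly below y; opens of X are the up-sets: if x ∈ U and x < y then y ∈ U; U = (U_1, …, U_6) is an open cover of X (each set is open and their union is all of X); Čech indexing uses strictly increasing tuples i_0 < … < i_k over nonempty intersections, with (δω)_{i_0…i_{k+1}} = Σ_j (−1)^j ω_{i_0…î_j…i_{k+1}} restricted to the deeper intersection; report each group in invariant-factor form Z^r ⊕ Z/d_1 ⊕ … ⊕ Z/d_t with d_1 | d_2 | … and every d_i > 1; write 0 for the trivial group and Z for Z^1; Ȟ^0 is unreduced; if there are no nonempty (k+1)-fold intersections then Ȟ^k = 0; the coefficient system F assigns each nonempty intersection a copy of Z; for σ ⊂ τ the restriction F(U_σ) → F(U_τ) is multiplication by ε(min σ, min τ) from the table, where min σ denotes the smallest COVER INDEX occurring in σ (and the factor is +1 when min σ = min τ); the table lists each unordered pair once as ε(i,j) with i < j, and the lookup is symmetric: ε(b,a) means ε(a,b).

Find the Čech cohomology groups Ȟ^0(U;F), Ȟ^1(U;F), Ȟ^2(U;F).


Ȟ^0(U;F) ≅ Z,  Ȟ^1(U;F) ≅ 0,  Ȟ^2(U;F) ≅ Z/2

nerve of the cover:
  U12={p12,p24,p30} U13={p6,p8,p24} U14={p6,p23,p29} U15={p2,p29,p31} U16={p10,p12,p31} U23={p16,p24,p26} U24={p7,p15,p17,p19} U25={p15,p16,p25} U26={p3,p12,p17} U34={p6,p14,p18} U35={p1,p13,p16} U36={p1,p14,p32} U45={p15,p21,p29} U46={p14,p17,p33} U56={p1,p4,p31}
  U123={p24} U126={p12} U134={p6} U145={p29} U156={p31} U235={p16} U245={p15} U246={p17} U346={p14} U356={p1}
C dims 6,15,10; δ0: rk 5, SNF 1^5; δ1: rk 10, SNF 1^9·2
Ȟ^0 = (6 − 5) − 0 = 1, so Ȟ^0 ≅ Z
Ȟ^1 = (15 − 10) − 5 = 0, so Ȟ^1 ≅ 0
Ȟ^2 = (10 − 0) − 10 = 0 plus torsion [2], so Ȟ^2 ≅ Z/2


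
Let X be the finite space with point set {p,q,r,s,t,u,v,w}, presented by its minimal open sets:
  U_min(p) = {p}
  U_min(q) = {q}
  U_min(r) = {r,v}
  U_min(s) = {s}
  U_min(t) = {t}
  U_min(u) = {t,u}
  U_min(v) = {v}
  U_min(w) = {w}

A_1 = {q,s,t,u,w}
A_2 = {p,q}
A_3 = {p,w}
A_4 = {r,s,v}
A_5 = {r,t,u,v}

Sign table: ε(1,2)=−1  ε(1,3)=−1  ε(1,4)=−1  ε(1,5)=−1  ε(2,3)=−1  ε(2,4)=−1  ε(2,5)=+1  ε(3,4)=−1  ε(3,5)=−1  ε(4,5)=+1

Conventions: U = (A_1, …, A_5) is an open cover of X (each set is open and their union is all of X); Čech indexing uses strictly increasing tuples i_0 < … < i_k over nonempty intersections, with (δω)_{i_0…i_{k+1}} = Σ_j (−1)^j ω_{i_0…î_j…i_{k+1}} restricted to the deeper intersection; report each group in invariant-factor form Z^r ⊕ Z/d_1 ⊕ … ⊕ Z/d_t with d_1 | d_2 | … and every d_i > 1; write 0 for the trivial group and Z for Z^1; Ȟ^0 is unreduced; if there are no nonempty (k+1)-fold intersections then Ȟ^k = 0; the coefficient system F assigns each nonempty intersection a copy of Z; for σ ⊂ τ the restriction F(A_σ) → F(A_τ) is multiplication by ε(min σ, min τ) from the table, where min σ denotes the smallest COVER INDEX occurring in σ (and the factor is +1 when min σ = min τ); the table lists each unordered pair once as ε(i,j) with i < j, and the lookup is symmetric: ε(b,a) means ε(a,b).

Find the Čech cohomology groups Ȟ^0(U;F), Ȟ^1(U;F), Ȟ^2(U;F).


intersection data:
  A12={q} A13={w} A14={s} A15={t,u} A23={p} A45={r,v}
C dims 5,6; δ0: rk 5, SNF 1^4·2
Ȟ^0 = (5 − 5) − 0 = 0, so Ȟ^0 ≅ 0
Ȟ^1 = (6 − 0) − 5 = 1 plus torsion [2], so Ȟ^1 ≅ Z ⊕ Z/2
Ȟ^2 = (0 − 0) − 0 = 0, so Ȟ^2 ≅ 0

Ȟ^0 ≅ 0,  Ȟ^1 ≅ Z ⊕ Z/2,  Ȟ^2 ≅ 0


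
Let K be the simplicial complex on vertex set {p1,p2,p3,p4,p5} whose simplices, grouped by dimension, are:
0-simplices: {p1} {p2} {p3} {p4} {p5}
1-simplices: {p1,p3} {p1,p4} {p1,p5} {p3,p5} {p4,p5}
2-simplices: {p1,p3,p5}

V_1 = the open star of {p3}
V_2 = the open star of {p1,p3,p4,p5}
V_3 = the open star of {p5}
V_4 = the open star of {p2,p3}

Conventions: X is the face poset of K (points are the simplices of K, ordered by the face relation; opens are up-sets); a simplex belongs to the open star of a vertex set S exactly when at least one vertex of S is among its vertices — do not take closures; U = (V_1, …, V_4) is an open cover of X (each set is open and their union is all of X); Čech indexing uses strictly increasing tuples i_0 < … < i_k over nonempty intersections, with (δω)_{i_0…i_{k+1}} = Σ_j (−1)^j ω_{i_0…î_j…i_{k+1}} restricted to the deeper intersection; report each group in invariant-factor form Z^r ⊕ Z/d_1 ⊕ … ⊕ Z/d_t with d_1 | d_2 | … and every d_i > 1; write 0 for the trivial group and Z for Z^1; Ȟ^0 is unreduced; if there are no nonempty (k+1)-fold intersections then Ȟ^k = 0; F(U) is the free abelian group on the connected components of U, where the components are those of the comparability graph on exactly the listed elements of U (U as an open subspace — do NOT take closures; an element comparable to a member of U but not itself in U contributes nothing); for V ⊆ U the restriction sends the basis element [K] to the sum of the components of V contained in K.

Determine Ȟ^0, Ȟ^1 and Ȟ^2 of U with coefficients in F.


Ȟ^0 ≅ Z^2,  Ȟ^1 ≅ 0,  Ȟ^2 ≅ 0

nonempty intersections:
  V1={{p3},{p1,p3},{p3,p5},{p1,p3,p5}} V2={{p1},{p3},{p4},{p5},{p1,p3},{p1,p4},{p1,p5},{p3,p5},{p4,p5},{p1,p3,p5}} V3={{p5},{p1,p5},{p3,p5},{p4,p5},{p1,p3,p5}} V4={{p2},{p3},{p1,p3},{p3,p5},{p1,p3,p5}}
  V12={{p3},{p1,p3},{p3,p5},{p1,p3,p5}} V13={{p3,p5},{p1,p3,p5}} V14={{p3},{p1,p3},{p3,p5},{p1,p3,p5}} V23={{p5},{p1,p5},{p3,p5},{p4,p5},{p1,p3,p5}} V24={{p3},{p1,p3},{p3,p5},{p1,p3,p5}} V34={{p3,p5},{p1,p3,p5}}
  V123={{p3,p5},{p1,p3,p5}} V124={{p3},{p1,p3},{p3,p5},{p1,p3,p5}} V134={{p3,p5},{p1,p3,p5}} V234={{p3,p5},{p1,p3,p5}}
  V1234={{p3,p5},{p1,p3,p5}}
components per intersection:
  V1: {{p3},{p1,p3},{p3,p5},{p1,p3,p5}}
  V2: {{p1},{p3},{p4},{p5},{p1,p3},{p1,p4},{p1,p5},{p3,p5},{p4,p5},{p1,p3,p5}}
  V3: {{p5},{p1,p5},{p3,p5},{p4,p5},{p1,p3,p5}}
  V4: {{p2}} {{p3},{p1,p3},{p3,p5},{p1,p3,p5}}
  V12: {{p3},{p1,p3},{p3,p5},{p1,p3,p5}}
  V13: {{p3,p5},{p1,p3,p5}}
  V14: {{p3},{p1,p3},{p3,p5},{p1,p3,p5}}
  V23: {{p5},{p1,p5},{p3,p5},{p4,p5},{p1,p3,p5}}
  V24: {{p3},{p1,p3},{p3,p5},{p1,p3,p5}}
  V34: {{p3,p5},{p1,p3,p5}}
  V123: {{p3,p5},{p1,p3,p5}}
  V124: {{p3},{p1,p3},{p3,p5},{p1,p3,p5}}
  V134: {{p3,p5},{p1,p3,p5}}
  V234: {{p3,p5},{p1,p3,p5}}
  V1234: {{p3,p5},{p1,p3,p5}}
C dims 5,6,4,1; δ0: rk 3, SNF 1^3; δ1: rk 3, SNF 1^3; δ2: rk 1, SNF 1^1
Ȟ^0: (5−3)−0=2 ⇒ Z^2
Ȟ^1: (6−3)−3=0 ⇒ 0
Ȟ^2: (4−1)−3=0 ⇒ 0


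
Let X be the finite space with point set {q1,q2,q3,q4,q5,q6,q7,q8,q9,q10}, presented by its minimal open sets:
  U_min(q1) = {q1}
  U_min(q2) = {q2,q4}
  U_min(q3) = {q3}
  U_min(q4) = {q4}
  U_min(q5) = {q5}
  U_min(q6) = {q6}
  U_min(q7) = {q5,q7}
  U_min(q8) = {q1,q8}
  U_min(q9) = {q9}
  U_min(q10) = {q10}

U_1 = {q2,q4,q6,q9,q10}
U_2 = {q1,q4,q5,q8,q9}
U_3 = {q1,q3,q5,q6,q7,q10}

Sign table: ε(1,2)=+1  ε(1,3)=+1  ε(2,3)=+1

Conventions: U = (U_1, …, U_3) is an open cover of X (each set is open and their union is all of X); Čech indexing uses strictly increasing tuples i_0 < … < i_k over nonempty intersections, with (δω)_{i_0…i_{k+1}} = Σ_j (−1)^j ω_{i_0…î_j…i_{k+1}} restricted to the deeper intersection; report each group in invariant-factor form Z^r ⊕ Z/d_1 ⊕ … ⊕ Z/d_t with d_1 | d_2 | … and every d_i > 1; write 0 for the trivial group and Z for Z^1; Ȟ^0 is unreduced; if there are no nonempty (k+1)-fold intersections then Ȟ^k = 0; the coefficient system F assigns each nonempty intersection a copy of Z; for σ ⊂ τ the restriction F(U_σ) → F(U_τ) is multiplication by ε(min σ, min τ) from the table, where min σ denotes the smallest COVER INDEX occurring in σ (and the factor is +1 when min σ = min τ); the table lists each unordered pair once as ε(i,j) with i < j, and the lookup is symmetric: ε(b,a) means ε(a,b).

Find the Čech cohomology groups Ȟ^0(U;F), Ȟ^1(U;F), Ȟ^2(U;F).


intersection data:
  U12={q4,q9} U13={q6,q10} U23={q1,q5}
C dims 3,3; δ0: rk 2, SNF 1^2
Ȟ^0 = (3 − 2) − 0 = 1, so Ȟ^0 ≅ Z
Ȟ^1 = (3 − 0) − 2 = 1, so Ȟ^1 ≅ Z
Ȟ^2 = (0 − 0) − 0 = 0, so Ȟ^2 ≅ 0

Ȟ^0(U;F) ≅ Z, Ȟ^1(U;F) ≅ Z and Ȟ^2(U;F) ≅ 0


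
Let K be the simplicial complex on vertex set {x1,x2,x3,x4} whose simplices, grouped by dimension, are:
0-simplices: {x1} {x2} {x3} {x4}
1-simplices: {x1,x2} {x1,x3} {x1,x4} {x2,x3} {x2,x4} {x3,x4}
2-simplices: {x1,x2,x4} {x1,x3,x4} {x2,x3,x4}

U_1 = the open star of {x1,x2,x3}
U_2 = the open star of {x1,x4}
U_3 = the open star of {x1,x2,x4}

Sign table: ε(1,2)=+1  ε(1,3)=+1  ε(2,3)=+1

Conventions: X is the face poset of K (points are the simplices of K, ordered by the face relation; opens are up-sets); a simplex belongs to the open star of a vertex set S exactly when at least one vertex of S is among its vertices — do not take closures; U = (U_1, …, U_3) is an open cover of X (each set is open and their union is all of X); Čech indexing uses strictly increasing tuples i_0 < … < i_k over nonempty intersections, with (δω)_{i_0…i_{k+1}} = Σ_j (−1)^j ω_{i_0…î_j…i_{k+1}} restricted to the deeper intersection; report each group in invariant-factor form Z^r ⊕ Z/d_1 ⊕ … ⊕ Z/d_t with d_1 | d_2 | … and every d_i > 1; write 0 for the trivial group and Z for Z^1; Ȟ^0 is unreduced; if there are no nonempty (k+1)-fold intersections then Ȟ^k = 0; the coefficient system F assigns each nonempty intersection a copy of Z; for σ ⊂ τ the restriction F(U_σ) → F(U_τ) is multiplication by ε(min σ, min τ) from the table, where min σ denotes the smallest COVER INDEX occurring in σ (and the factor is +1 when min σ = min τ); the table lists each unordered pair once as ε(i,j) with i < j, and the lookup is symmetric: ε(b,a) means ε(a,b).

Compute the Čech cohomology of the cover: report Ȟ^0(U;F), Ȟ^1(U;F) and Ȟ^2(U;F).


nonempty overlaps:
  U1={{x1},{x2},{x3},{x1,x2},{x1,x3},{x1,x4},{x2,x3},{x2,x4},{x3,x4},{x1,x2,x4},{x1,x3,x4},{x2,x3,x4}} U2={{x1},{x4},{x1,x2},{x1,x3},{x1,x4},{x2,x4},{x3,x4},{x1,x2,x4},{x1,x3,x4},{x2,x3,x4}} U3={{x1},{x2},{x4},{x1,x2},{x1,x3},{x1,x4},{x2,x3},{x2,x4},{x3,x4},{x1,x2,x4},{x1,x3,x4},{x2,x3,x4}}
  U12={{x1},{x1,x2},{x1,x3},{x1,x4},{x2,x4},{x3,x4},{x1,x2,x4},{x1,x3,x4},{x2,x3,x4}} U13={{x1},{x2},{x1,x2},{x1,x3},{x1,x4},{x2,x3},{x2,x4},{x3,x4},{x1,x2,x4},{x1,x3,x4},{x2,x3,x4}} U23={{x1},{x4},{x1,x2},{x1,x3},{x1,x4},{x2,x4},{x3,x4},{x1,x2,x4},{x1,x3,x4},{x2,x3,x4}}
  U123={{x1},{x1,x2},{x1,x3},{x1,x4},{x2,x4},{x3,x4},{x1,x2,x4},{x1,x3,x4},{x2,x3,x4}}
C dims 3,3,1; δ0: rk 2, SNF 1^2; δ1: rk 1, SNF 1^1
degree 0: 3−2−0 = 1 → Ȟ^0 ≅ Z
degree 1: 3−1−2 = 0 → Ȟ^1 ≅ 0
degree 2: 1−0−1 = 0 → Ȟ^2 ≅ 0

Ȟ^0(U;F) ≅ Z, Ȟ^1(U;F) ≅ 0, Ȟ^2(U;F) ≅ 0
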